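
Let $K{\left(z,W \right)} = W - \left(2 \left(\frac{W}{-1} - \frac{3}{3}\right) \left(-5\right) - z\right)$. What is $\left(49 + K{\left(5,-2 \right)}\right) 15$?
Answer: $930$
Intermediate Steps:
$K{\left(z,W \right)} = -10 + z - 9 W$ ($K{\left(z,W \right)} = W - \left(2 \left(W \left(-1\right) - 1\right) \left(-5\right) - z\right) = W - \left(2 \left(- W - 1\right) \left(-5\right) - z\right) = W - \left(2 \left(-1 - W\right) \left(-5\right) - z\right) = W - \left(\left(-2 - 2 W\right) \left(-5\right) - z\right) = W - \left(\left(10 + 10 W\right) - z\right) = W - \left(10 - z + 10 W\right) = -10 + z - 9 W$)
$\left(49 + K{\left(5,-2 \right)}\right) 15 = \left(49 - -13\right) 15 = \left(49 + \left(-10 + 5 + 18\right)\right) 15 = \left(49 + 13\right) 15 = 62 \cdot 15 = 930$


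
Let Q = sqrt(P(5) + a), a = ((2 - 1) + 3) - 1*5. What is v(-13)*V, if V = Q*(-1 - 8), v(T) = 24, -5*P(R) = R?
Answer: -216*I*sqrt(2) ≈ -305.47*I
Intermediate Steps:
P(R) = -R/5
a = -1 (a = (1 + 3) - 5 = 4 - 5 = -1)
Q = I*sqrt(2) (Q = sqrt(-1/5*5 - 1) = sqrt(-1 - 1) = sqrt(-2) = I*sqrt(2) ≈ 1.4142*I)
V = -9*I*sqrt(2) (V = (I*sqrt(2))*(-1 - 8) = (I*sqrt(2))*(-9) = -9*I*sqrt(2) ≈ -12.728*I)
v(-13)*V = 24*(-9*I*sqrt(2)) = -216*I*sqrt(2)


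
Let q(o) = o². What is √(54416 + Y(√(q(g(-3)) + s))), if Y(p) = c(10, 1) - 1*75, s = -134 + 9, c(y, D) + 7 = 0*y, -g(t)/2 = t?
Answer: √54334 ≈ 233.10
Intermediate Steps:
g(t) = -2*t
c(y, D) = -7 (c(y, D) = -7 + 0*y = -7 + 0 = -7)
s = -125
Y(p) = -82 (Y(p) = -7 - 1*75 = -7 - 75 = -82)
√(54416 + Y(√(q(g(-3)) + s))) = √(54416 - 82) = √54334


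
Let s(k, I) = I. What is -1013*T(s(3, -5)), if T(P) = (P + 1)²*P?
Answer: 81040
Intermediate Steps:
T(P) = P*(1 + P)² (T(P) = (1 + P)²*P = P*(1 + P)²)
-1013*T(s(3, -5)) = -(-5065)*(1 - 5)² = -(-5065)*(-4)² = -(-5065)*16 = -1013*(-80) = 81040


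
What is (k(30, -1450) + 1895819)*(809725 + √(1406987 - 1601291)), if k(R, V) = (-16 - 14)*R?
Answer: 1534363287275 + 30318704*I*√759 ≈ 1.5344e+12 + 8.3528e+8*I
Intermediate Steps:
k(R, V) = -30*R
(k(30, -1450) + 1895819)*(809725 + √(1406987 - 1601291)) = (-30*30 + 1895819)*(809725 + √(1406987 - 1601291)) = (-900 + 1895819)*(809725 + √(-194304)) = 1894919*(809725 + 16*I*√759) = 1534363287275 + 30318704*I*√759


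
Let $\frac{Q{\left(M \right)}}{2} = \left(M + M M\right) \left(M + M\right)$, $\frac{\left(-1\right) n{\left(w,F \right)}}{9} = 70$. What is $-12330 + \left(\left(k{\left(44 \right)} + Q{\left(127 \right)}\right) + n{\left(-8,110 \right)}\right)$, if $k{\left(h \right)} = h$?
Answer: $8245132$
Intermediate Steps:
$n{\left(w,F \right)} = -630$ ($n{\left(w,F \right)} = \left(-9\right) 70 = -630$)
$Q{\left(M \right)} = 4 M \left(M + M^{2}\right)$ ($Q{\left(M \right)} = 2 \left(M + M M\right) \left(M + M\right) = 2 \left(M + M^{2}\right) 2 M = 2 \cdot 2 M \left(M + M^{2}\right) = 4 M \left(M + M^{2}\right)$)
$-12330 + \left(\left(k{\left(44 \right)} + Q{\left(127 \right)}\right) + n{\left(-8,110 \right)}\right) = -12330 - \left(586 - 4 \cdot 127^{2} \left(1 + 127\right)\right) = -12330 + \left(\left(44 + 4 \cdot 16129 \cdot 128\right) - 630\right) = -12330 + \left(\left(44 + 8258048\right) - 630\right) = -12330 + \left(8258092 - 630\right) = -12330 + 8257462 = 8245132$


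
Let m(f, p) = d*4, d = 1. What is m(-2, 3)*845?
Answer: 3380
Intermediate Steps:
m(f, p) = 4 (m(f, p) = 1*4 = 4)
m(-2, 3)*845 = 4*845 = 3380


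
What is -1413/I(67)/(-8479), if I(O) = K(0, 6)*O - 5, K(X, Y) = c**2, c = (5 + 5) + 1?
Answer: 1413/68696858 ≈ 2.0569e-5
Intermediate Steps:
c = 11 (c = 10 + 1 = 11)
K(X, Y) = 121 (K(X, Y) = 11**2 = 121)
I(O) = -5 + 121*O (I(O) = 121*O - 5 = -5 + 121*O)
-1413/I(67)/(-8479) = -1413/(-5 + 121*67)/(-8479) = -1413/(-5 + 8107)*(-1/8479) = -1413/8102*(-1/8479) = 1413/68696858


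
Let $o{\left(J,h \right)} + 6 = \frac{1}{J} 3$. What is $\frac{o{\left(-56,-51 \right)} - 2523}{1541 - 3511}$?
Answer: $\frac{141627}{110320} \approx 1.2838$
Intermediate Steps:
$o{\left(J,h \right)} = -6 + \frac{3}{J}$ ($o{\left(J,h \right)} = -6 + \frac{1}{J} 3 = -6 + \frac{3}{J}$)
$\frac{o{\left(-56,-51 \right)} - 2523}{1541 - 3511} = \frac{\left(-6 + \frac{3}{-56}\right) - 2523}{1541 - 3511} = \frac{\left(-6 + 3 \left(- \frac{1}{56}\right)\right) - 2523}{-1970} = \left(\left(-6 - \frac{3}{56}\right) - 2523\right) \left(- \frac{1}{1970}\right) = \left(- \frac{339}{56} - 2523\right) \left(- \frac{1}{1970}\right) = \left(- \frac{141627}{56}\right) \left(- \frac{1}{1970}\right) = \frac{141627}{110320}$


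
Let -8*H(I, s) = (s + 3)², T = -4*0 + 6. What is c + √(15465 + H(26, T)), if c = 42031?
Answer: 42031 + √247278/4 ≈ 42155.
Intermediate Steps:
T = 6 (T = 0 + 6 = 6)
H(I, s) = -(3 + s)²/8 (H(I, s) = -(s + 3)²/8 = -(3 + s)²/8)
c + √(15465 + H(26, T)) = 42031 + √(15465 - (3 + 6)²/8) = 42031 + √(15465 - ⅛*9²) = 42031 + √(15465 - ⅛*81) = 42031 + √(15465 - 81/8) = 42031 + √(123639/8) = 42031 + √247278/4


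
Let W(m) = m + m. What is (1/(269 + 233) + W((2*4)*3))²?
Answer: 580665409/252004 ≈ 2304.2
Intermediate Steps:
W(m) = 2*m
(1/(269 + 233) + W((2*4)*3))² = (1/(269 + 233) + 2*((2*4)*3))² = (1/502 + 2*(8*3))² = (1/502 + 2*24)² = (1/502 + 48)² = (24097/502)² = 580665409/252004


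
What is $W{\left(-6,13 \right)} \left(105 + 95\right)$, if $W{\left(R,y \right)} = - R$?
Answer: $1200$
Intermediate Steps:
$W{\left(-6,13 \right)} \left(105 + 95\right) = \left(-1\right) \left(-6\right) \left(105 + 95\right) = 6 \cdot 200 = 1200$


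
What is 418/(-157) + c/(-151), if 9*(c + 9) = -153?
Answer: -59036/23707 ≈ -2.4902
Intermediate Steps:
c = -26 (c = -9 + (⅑)*(-153) = -9 - 17 = -26)
418/(-157) + c/(-151) = 418/(-157) - 26/(-151) = 418*(-1/157) - 26*(-1/151) = -418/157 + 26/151 = -59036/23707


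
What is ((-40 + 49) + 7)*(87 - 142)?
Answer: -880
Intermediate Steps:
((-40 + 49) + 7)*(87 - 142) = (9 + 7)*(-55) = 16*(-55) = -880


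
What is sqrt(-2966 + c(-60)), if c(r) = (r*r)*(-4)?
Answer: I*sqrt(17366) ≈ 131.78*I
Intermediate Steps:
c(r) = -4*r**2 (c(r) = r**2*(-4) = -4*r**2)
sqrt(-2966 + c(-60)) = sqrt(-2966 - 4*(-60)**2) = sqrt(-2966 - 4*3600) = sqrt(-2966 - 14400) = sqrt(-17366) = I*sqrt(17366)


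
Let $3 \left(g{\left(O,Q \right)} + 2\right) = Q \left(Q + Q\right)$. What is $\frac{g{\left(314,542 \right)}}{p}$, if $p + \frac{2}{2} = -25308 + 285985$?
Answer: $\frac{22597}{30078} \approx 0.75128$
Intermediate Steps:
$g{\left(O,Q \right)} = -2 + \frac{2 Q^{2}}{3}$ ($g{\left(O,Q \right)} = -2 + \frac{Q \left(Q + Q\right)}{3} = -2 + \frac{Q 2 Q}{3} = -2 + \frac{2 Q^{2}}{3}$)
$p = 260676$ ($p = -1 + \left(-25308 + 285985\right) = -1 + 260677 = 260676$)
$\frac{g{\left(314,542 \right)}}{p} = \frac{-2 + \frac{2 \cdot 542^{2}}{3}}{260676} = \left(-2 + \frac{2}{3} \cdot 293764\right) \frac{1}{260676} = \left(-2 + \frac{587528}{3}\right) \frac{1}{260676} = \frac{587522}{3} \cdot \frac{1}{260676} = \frac{22597}{30078}$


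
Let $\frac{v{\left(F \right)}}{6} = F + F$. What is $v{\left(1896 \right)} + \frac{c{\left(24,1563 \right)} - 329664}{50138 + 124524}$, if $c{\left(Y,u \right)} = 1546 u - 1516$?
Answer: $\frac{1987997521}{87331} \approx 22764.0$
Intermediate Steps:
$c{\left(Y,u \right)} = -1516 + 1546 u$
$v{\left(F \right)} = 12 F$ ($v{\left(F \right)} = 6 \left(F + F\right) = 6 \cdot 2 F = 12 F$)
$v{\left(1896 \right)} + \frac{c{\left(24,1563 \right)} - 329664}{50138 + 124524} = 12 \cdot 1896 + \frac{\left(-1516 + 1546 \cdot 1563\right) - 329664}{50138 + 124524} = 22752 + \frac{\left(-1516 + 2416398\right) - 329664}{174662} = 22752 + \left(2414882 - 329664\right) \frac{1}{174662} = 22752 + 2085218 \cdot \frac{1}{174662} = 22752 + \frac{1042609}{87331} = \frac{1987997521}{87331}$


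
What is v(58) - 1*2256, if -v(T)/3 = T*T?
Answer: -12348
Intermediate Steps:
v(T) = -3*T**2 (v(T) = -3*T*T = -3*T**2)
v(58) - 1*2256 = -3*58**2 - 1*2256 = -3*3364 - 2256 = -10092 - 2256 = -12348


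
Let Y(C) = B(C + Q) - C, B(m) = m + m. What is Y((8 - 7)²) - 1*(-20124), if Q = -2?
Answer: 20121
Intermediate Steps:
B(m) = 2*m
Y(C) = -4 + C (Y(C) = 2*(C - 2) - C = 2*(-2 + C) - C = (-4 + 2*C) - C = -4 + C)
Y((8 - 7)²) - 1*(-20124) = (-4 + (8 - 7)²) - 1*(-20124) = (-4 + 1²) + 20124 = (-4 + 1) + 20124 = -3 + 20124 = 20121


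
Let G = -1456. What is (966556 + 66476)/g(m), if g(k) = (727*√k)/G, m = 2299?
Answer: -136735872*√19/13813 ≈ -43149.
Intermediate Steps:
g(k) = -727*√k/1456 (g(k) = (727*√k)/(-1456) = (727*√k)*(-1/1456) = -727*√k/1456)
(966556 + 66476)/g(m) = (966556 + 66476)/((-7997*√19/1456)) = 1033032/((-7997*√19/1456)) = 1033032*(-1456*√19/151943) = -136735872*√19/13813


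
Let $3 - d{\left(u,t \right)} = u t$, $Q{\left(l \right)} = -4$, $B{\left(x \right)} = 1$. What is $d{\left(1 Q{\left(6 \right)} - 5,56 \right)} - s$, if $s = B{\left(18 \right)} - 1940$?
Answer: $2446$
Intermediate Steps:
$s = -1939$ ($s = 1 - 1940 = -1939$)
$d{\left(u,t \right)} = 3 - t u$ ($d{\left(u,t \right)} = 3 - u t = 3 - t u$)
$d{\left(1 Q{\left(6 \right)} - 5,56 \right)} - s = \left(3 - 56 \left(1 \left(-4\right) - 5\right)\right) - -1939 = \left(3 - 56 \left(-4 - 5\right)\right) + 1939 = \left(3 - 56 \left(-9\right)\right) + 1939 = \left(3 + 504\right) + 1939 = 507 + 1939 = 2446$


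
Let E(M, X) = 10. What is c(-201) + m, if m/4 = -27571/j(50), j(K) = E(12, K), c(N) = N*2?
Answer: -57152/5 ≈ -11430.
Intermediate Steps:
c(N) = 2*N
j(K) = 10
m = -55142/5 (m = 4*(-27571/10) = -55142/5 ≈ -11028.)
c(-201) + m = 2*(-201) - 55142/5 = -402 - 55142/5 = -57152/5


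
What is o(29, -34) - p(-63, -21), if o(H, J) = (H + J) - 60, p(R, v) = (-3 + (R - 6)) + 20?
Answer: -13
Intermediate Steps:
p(R, v) = 11 + R (p(R, v) = (-3 + (-6 + R)) + 20 = (-9 + R) + 20 = 11 + R)
o(H, J) = -60 + H + J
o(29, -34) - p(-63, -21) = (-60 + 29 - 34) - (11 - 63) = -65 - 1*(-52) = -65 + 52 = -13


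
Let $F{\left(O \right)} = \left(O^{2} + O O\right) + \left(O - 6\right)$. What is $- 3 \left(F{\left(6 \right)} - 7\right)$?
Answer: $-195$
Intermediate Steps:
$F{\left(O \right)} = -6 + O + 2 O^{2}$ ($F{\left(O \right)} = \left(O^{2} + O^{2}\right) + \left(O - 6\right) = 2 O^{2} + \left(-6 + O\right) = -6 + O + 2 O^{2}$)
$- 3 \left(F{\left(6 \right)} - 7\right) = - 3 \left(\left(-6 + 6 + 2 \cdot 6^{2}\right) - 7\right) = - 3 \left(\left(-6 + 6 + 2 \cdot 36\right) - 7\right) = - 3 \left(\left(-6 + 6 + 72\right) - 7\right) = - 3 \left(72 - 7\right) = \left(-3\right) 65 = -195$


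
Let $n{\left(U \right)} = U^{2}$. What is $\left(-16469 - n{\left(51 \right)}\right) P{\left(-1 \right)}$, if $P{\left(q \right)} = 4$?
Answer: $-76280$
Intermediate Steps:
$\left(-16469 - n{\left(51 \right)}\right) P{\left(-1 \right)} = \left(-16469 - 51^{2}\right) 4 = \left(-16469 - 2601\right) 4 = \left(-19070\right) 4 = -76280$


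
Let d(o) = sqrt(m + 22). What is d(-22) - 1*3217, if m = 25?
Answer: -3217 + sqrt(47) ≈ -3210.1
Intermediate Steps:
d(o) = sqrt(47) (d(o) = sqrt(25 + 22) = sqrt(47))
d(-22) - 1*3217 = sqrt(47) - 1*3217 = sqrt(47) - 3217 = -3217 + sqrt(47)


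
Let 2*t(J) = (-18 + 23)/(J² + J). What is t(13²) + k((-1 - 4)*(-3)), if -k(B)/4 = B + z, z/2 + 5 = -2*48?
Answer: 8596017/11492 ≈ 748.00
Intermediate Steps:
z = -202 (z = -10 + 2*(-2*48) = -10 + 2*(-96) = -10 - 192 = -202)
k(B) = 808 - 4*B (k(B) = -4*(B - 202) = -4*(-202 + B) = 808 - 4*B)
t(J) = 5/(2*(J + J²)) (t(J) = ((-18 + 23)/(J² + J))/2 = (5/(J + J²))/2 = 5/(2*(J + J²)))
t(13²) + k((-1 - 4)*(-3)) = 5/(2*(13²)*(1 + 13²)) + (808 - 4*(-1 - 4)*(-3)) = (5/2)/(169*(1 + 169)) + (808 - (-20)*(-3)) = (5/2)*(1/169)/170 + (808 - 4*15) = (5/2)*(1/169)*(1/170) + (808 - 60) = 1/11492 + 748 = 8596017/11492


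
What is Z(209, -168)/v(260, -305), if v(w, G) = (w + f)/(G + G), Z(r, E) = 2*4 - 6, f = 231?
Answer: -1220/491 ≈ -2.4847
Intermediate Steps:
Z(r, E) = 2 (Z(r, E) = 8 - 6 = 2)
v(w, G) = (231 + w)/(2*G) (v(w, G) = (w + 231)/(G + G) = (231 + w)/((2*G)) = (231 + w)*(1/(2*G)) = (231 + w)/(2*G))
Z(209, -168)/v(260, -305) = 2/(((1/2)*(231 + 260)/(-305))) = 2/(((1/2)*(-1/305)*491)) = 2/(-491/610) = 2*(-610/491) = -1220/491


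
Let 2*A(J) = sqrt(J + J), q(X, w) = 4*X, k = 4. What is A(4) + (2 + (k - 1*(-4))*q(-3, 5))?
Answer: -94 + sqrt(2) ≈ -92.586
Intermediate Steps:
A(J) = sqrt(2)*sqrt(J)/2 (A(J) = sqrt(J + J)/2 = sqrt(2*J)/2 = (sqrt(2)*sqrt(J))/2 = sqrt(2)*sqrt(J)/2)
A(4) + (2 + (k - 1*(-4))*q(-3, 5)) = sqrt(2)*sqrt(4)/2 + (2 + (4 - 1*(-4))*(4*(-3))) = (1/2)*sqrt(2)*2 + (2 + (4 + 4)*(-12)) = sqrt(2) + (2 + 8*(-12)) = sqrt(2) + (2 - 96) = sqrt(2) - 94 = -94 + sqrt(2)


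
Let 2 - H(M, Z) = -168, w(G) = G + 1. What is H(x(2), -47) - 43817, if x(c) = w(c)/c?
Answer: -43647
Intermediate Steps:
w(G) = 1 + G
x(c) = (1 + c)/c
H(M, Z) = 170 (H(M, Z) = 2 - 1*(-168) = 2 + 168 = 170)
H(x(2), -47) - 43817 = 170 - 43817 = -43647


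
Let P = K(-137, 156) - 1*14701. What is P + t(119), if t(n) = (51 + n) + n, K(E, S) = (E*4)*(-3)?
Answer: -12768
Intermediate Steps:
K(E, S) = -12*E (K(E, S) = (4*E)*(-3) = -12*E)
t(n) = 51 + 2*n
P = -13057 (P = -12*(-137) - 1*14701 = 1644 - 14701 = -13057)
P + t(119) = -13057 + (51 + 2*119) = -13057 + (51 + 238) = -13057 + 289 = -12768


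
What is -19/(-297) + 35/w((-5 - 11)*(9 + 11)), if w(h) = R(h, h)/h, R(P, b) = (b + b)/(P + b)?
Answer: -3326381/297 ≈ -11200.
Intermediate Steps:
R(P, b) = 2*b/(P + b) (R(P, b) = (2*b)/(P + b) = 2*b/(P + b))
w(h) = 1/h (w(h) = (2*h/(h + h))/h = (2*h/((2*h)))/h = (2*h*(1/(2*h)))/h = 1/h)
-19/(-297) + 35/w((-5 - 11)*(9 + 11)) = -19/(-297) + 35/(1/((-5 - 11)*(9 + 11))) = -19*(-1/297) + 35/(1/(-16*20)) = 19/297 + 35/(1/(-320)) = 19/297 + 35/(-1/320) = 19/297 + 35*(-320) = 19/297 - 11200 = -3326381/297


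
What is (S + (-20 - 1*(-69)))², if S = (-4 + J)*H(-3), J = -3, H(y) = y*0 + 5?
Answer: 196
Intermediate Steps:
H(y) = 5 (H(y) = 0 + 5 = 5)
S = -35 (S = (-4 - 3)*5 = -7*5 = -35)
(S + (-20 - 1*(-69)))² = (-35 + (-20 - 1*(-69)))² = (-35 + (-20 + 69))² = (-35 + 49)² = 14² = 196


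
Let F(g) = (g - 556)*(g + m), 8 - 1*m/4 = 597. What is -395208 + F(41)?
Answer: 797017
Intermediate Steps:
m = -2356 (m = 32 - 4*597 = 32 - 2388 = -2356)
F(g) = (-2356 + g)*(-556 + g) (F(g) = (g - 556)*(g - 2356) = (-556 + g)*(-2356 + g) = (-2356 + g)*(-556 + g))
-395208 + F(41) = -395208 + (1309936 + 41² - 2912*41) = -395208 + (1309936 + 1681 - 119392) = -395208 + 1192225 = 797017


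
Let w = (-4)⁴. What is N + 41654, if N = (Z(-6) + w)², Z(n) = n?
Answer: 104154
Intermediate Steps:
w = 256
N = 62500 (N = (-6 + 256)² = 250² = 62500)
N + 41654 = 62500 + 41654 = 104154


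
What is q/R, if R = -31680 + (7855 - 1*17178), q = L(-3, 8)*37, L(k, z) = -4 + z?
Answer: -148/41003 ≈ -0.0036095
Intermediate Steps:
q = 148 (q = (-4 + 8)*37 = 4*37 = 148)
R = -41003 (R = -31680 + (7855 - 17178) = -31680 - 9323 = -41003)
q/R = 148/(-41003) = 148*(-1/41003) = -148/41003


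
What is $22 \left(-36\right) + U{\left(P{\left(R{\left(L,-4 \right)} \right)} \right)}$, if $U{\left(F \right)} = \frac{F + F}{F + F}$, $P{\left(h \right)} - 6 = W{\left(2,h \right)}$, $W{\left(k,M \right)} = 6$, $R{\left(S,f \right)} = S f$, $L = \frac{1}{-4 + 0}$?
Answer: $-791$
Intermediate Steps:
$L = - \frac{1}{4}$ ($L = \frac{1}{-4} = - \frac{1}{4} \approx -0.25$)
$P{\left(h \right)} = 12$ ($P{\left(h \right)} = 6 + 6 = 12$)
$U{\left(F \right)} = 1$ ($U{\left(F \right)} = \frac{2 F}{2 F} = 2 F \frac{1}{2 F} = 1$)
$22 \left(-36\right) + U{\left(P{\left(R{\left(L,-4 \right)} \right)} \right)} = 22 \left(-36\right) + 1 = -792 + 1 = -791$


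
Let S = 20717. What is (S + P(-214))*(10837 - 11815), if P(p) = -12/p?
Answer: -2167957050/107 ≈ -2.0261e+7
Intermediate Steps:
(S + P(-214))*(10837 - 11815) = (20717 - 12/(-214))*(10837 - 11815) = (20717 - 12*(-1/214))*(-978) = (20717 + 6/107)*(-978) = (2216725/107)*(-978) = -2167957050/107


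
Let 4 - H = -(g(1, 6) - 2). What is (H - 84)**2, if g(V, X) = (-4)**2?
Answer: 4356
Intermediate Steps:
g(V, X) = 16
H = 18 (H = 4 - (-1)*(16 - 2) = 4 - (-1)*14 = 4 - 1*(-14) = 4 + 14 = 18)
(H - 84)**2 = (18 - 84)**2 = (-66)**2 = 4356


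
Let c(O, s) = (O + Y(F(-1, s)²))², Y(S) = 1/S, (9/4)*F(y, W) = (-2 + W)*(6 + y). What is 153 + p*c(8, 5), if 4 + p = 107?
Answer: 1085141143/160000 ≈ 6782.1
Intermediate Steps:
p = 103 (p = -4 + 107 = 103)
F(y, W) = 4*(-2 + W)*(6 + y)/9 (F(y, W) = 4*((-2 + W)*(6 + y))/9 = 4*(-2 + W)*(6 + y)/9)
c(O, s) = (O + (-40/9 + 20*s/9)⁻²)² (c(O, s) = (O + 1/((-16/3 - 8/9*(-1) + 8*s/3 + (4/9)*s*(-1))²))² = (O + 1/((-16/3 + 8/9 + 8*s/3 - 4*s/9)²))² = (O + 1/((-40/9 + 20*s/9)²))² = (O + (-40/9 + 20*s/9)⁻²)²)
153 + p*c(8, 5) = 153 + 103*((81 + 400*8*(-2 + 5)²)²/(160000*(-2 + 5)⁴)) = 153 + 103*((1/160000)*(81 + 400*8*3²)²/3⁴) = 153 + 103*((1/160000)*(1/81)*(81 + 400*8*9)²) = 153 + 103*((1/160000)*(1/81)*(81 + 28800)²) = 153 + 103*((1/160000)*(1/81)*28881²) = 153 + 103*((1/160000)*(1/81)*834112161) = 153 + 103*(10297681/160000) = 153 + 1060661143/160000 = 1085141143/160000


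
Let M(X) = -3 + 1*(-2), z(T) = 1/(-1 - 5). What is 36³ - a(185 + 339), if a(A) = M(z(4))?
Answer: 46661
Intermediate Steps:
z(T) = -⅙ (z(T) = 1/(-6) = -⅙)
M(X) = -5 (M(X) = -3 - 2 = -5)
a(A) = -5
36³ - a(185 + 339) = 36³ - 1*(-5) = 46656 + 5 = 46661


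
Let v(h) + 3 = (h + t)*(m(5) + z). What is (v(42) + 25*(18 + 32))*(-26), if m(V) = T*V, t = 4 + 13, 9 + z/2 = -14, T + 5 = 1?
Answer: 68822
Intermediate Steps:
T = -4 (T = -5 + 1 = -4)
z = -46 (z = -18 + 2*(-14) = -18 - 28 = -46)
t = 17
m(V) = -4*V
v(h) = -1125 - 66*h (v(h) = -3 + (h + 17)*(-4*5 - 46) = -3 + (17 + h)*(-20 - 46) = -3 + (17 + h)*(-66) = -3 + (-1122 - 66*h) = -1125 - 66*h)
(v(42) + 25*(18 + 32))*(-26) = ((-1125 - 66*42) + 25*(18 + 32))*(-26) = ((-1125 - 2772) + 25*50)*(-26) = (-3897 + 1250)*(-26) = -2647*(-26) = 68822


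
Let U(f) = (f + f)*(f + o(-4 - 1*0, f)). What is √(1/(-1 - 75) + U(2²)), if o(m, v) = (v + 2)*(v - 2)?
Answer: √184813/38 ≈ 11.313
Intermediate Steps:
o(m, v) = (-2 + v)*(2 + v) (o(m, v) = (2 + v)*(-2 + v) = (-2 + v)*(2 + v))
U(f) = 2*f*(-4 + f + f²) (U(f) = (f + f)*(f + (-4 + f²)) = (2*f)*(-4 + f + f²) = 2*f*(-4 + f + f²))
√(1/(-1 - 75) + U(2²)) = √(1/(-1 - 75) + 2*2²*(-4 + 2² + (2²)²)) = √(1/(-76) + 2*4*(-4 + 4 + 4²)) = √(-1/76 + 2*4*(-4 + 4 + 16)) = √(-1/76 + 2*4*16) = √(-1/76 + 128) = √(9727/76) = √184813/38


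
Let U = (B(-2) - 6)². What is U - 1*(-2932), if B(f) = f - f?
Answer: 2968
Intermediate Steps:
B(f) = 0
U = 36 (U = (0 - 6)² = (-6)² = 36)
U - 1*(-2932) = 36 - 1*(-2932) = 36 + 2932 = 2968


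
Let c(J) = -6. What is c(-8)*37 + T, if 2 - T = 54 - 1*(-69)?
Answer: -343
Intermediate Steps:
T = -121 (T = 2 - (54 - 1*(-69)) = 2 - (54 + 69) = 2 - 1*123 = 2 - 123 = -121)
c(-8)*37 + T = -6*37 - 121 = -222 - 121 = -343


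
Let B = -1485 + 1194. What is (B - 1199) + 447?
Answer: -1043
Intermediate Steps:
B = -291
(B - 1199) + 447 = (-291 - 1199) + 447 = -1490 + 447 = -1043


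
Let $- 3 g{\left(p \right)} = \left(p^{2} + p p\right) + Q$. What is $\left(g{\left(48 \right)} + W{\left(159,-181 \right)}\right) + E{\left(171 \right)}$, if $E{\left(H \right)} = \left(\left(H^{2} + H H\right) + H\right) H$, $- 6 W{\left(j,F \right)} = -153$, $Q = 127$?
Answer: $\frac{60168661}{6} \approx 1.0028 \cdot 10^{7}$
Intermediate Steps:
$g{\left(p \right)} = - \frac{127}{3} - \frac{2 p^{2}}{3}$ ($g{\left(p \right)} = - \frac{\left(p^{2} + p p\right) + 127}{3} = - \frac{\left(p^{2} + p^{2}\right) + 127}{3} = - \frac{2 p^{2} + 127}{3} = - \frac{127 + 2 p^{2}}{3} = - \frac{127}{3} - \frac{2 p^{2}}{3}$)
$W{\left(j,F \right)} = \frac{51}{2}$ ($W{\left(j,F \right)} = \left(- \frac{1}{6}\right) \left(-153\right) = \frac{51}{2}$)
$E{\left(H \right)} = H \left(H + 2 H^{2}\right)$ ($E{\left(H \right)} = \left(\left(H^{2} + H^{2}\right) + H\right) H = \left(2 H^{2} + H\right) H = \left(H + 2 H^{2}\right) H = H \left(H + 2 H^{2}\right)$)
$\left(g{\left(48 \right)} + W{\left(159,-181 \right)}\right) + E{\left(171 \right)} = \left(\left(- \frac{127}{3} - \frac{2 \cdot 48^{2}}{3}\right) + \frac{51}{2}\right) + 171^{2} \left(1 + 2 \cdot 171\right) = \left(\left(- \frac{127}{3} - 1536\right) + \frac{51}{2}\right) + 29241 \left(1 + 342\right) = \left(\left(- \frac{127}{3} - 1536\right) + \frac{51}{2}\right) + 29241 \cdot 343 = \left(- \frac{4735}{3} + \frac{51}{2}\right) + 10029663 = - \frac{9317}{6} + 10029663 = \frac{60168661}{6}$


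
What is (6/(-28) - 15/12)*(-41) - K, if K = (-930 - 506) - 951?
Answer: 68517/28 ≈ 2447.0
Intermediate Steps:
K = -2387 (K = -1436 - 951 = -2387)
(6/(-28) - 15/12)*(-41) - K = (6/(-28) - 15/12)*(-41) - 1*(-2387) = (6*(-1/28) - 15*1/12)*(-41) + 2387 = (-3/14 - 5/4)*(-41) + 2387 = -41/28*(-41) + 2387 = 1681/28 + 2387 = 68517/28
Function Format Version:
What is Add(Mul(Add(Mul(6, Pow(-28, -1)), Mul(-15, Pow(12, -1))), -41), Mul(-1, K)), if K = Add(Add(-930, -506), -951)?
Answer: Rational(68517, 28) ≈ 2447.0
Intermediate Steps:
K = -2387 (K = Add(-1436, -951) = -2387)
Add(Mul(Add(Mul(6, Pow(-28, -1)), Mul(-15, Pow(12, -1))), -41), Mul(-1, K)) = Add(Mul(Add(Mul(6, Pow(-28, -1)), Mul(-15, Pow(12, -1))), -41), Mul(-1, -2387)) = Add(Mul(Add(Mul(6, Rational(-1, 28)), Mul(-15, Rational(1, 12))), -41), 2387) = Add(Mul(Add(Rational(-3, 14), Rational(-5, 4)), -41), 2387) = Add(Mul(Rational(-41, 28), -41), 2387) = Add(Rational(1681, 28), 2387) = Rational(68517, 28)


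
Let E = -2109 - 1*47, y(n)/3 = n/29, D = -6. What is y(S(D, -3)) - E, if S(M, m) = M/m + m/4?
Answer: 250111/116 ≈ 2156.1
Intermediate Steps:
S(M, m) = m/4 + M/m (S(M, m) = M/m + m*(1/4) = M/m + m/4 = m/4 + M/m)
y(n) = 3*n/29 (y(n) = 3*(n/29) = 3*n/29)
E = -2156 (E = -2109 - 47 = -2156)
y(S(D, -3)) - E = 3*((1/4)*(-3) - 6/(-3))/29 - 1*(-2156) = 3*(-3/4 - 6*(-1/3))/29 + 2156 = 3*(-3/4 + 2)/29 + 2156 = (3/29)*(5/4) + 2156 = 15/116 + 2156 = 250111/116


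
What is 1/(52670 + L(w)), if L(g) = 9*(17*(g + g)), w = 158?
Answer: 1/101018 ≈ 9.8992e-6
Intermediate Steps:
L(g) = 306*g (L(g) = 9*(17*(2*g)) = 9*(34*g) = 306*g)
1/(52670 + L(w)) = 1/(52670 + 306*158) = 1/(52670 + 48348) = 1/101018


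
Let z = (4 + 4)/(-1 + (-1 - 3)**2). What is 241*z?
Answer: 1928/15 ≈ 128.53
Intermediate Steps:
z = 8/15 (z = 8/(-1 + (-4)**2) = 8/(-1 + 16) = 8/15 ≈ 0.53333)
241*z = 241*(8/15) = 1928/15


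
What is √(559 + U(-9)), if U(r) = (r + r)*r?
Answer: √721 ≈ 26.851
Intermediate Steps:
U(r) = 2*r² (U(r) = (2*r)*r = 2*r²)
√(559 + U(-9)) = √(559 + 2*(-9)²) = √(559 + 2*81) = √(559 + 162) = √721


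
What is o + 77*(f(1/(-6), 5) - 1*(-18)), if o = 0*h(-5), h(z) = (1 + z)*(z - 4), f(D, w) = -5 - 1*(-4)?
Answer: 1309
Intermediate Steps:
f(D, w) = -1 (f(D, w) = -5 + 4 = -1)
h(z) = (1 + z)*(-4 + z)
o = 0 (o = 0*(-4 + (-5)**2 - 3*(-5)) = 0*(-4 + 25 + 15) = 0*36 = 0)
o + 77*(f(1/(-6), 5) - 1*(-18)) = 0 + 77*(-1 - 1*(-18)) = 0 + 77*(-1 + 18) = 0 + 77*17 = 0 + 1309 = 1309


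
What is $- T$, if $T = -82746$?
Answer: $82746$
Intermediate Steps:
$- T = \left(-1\right) \left(-82746\right) = 82746$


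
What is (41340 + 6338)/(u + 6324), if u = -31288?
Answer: -23839/12482 ≈ -1.9099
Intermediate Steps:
(41340 + 6338)/(u + 6324) = (41340 + 6338)/(-31288 + 6324) = 47678/(-24964) = 47678*(-1/24964) = -23839/12482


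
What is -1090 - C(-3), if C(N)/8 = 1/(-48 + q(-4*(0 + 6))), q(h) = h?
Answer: -9809/9 ≈ -1089.9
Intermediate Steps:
C(N) = -1/9 (C(N) = 8/(-48 - 4*(0 + 6)) = 8/(-48 - 4*6) = 8/(-48 - 24) = 8/(-72) = 8*(-1/72) = -1/9)
-1090 - C(-3) = -1090 - 1*(-1/9) = -1090 + 1/9 = -9809/9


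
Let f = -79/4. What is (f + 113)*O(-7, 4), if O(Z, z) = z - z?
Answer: 0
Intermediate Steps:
O(Z, z) = 0
f = -79/4 (f = -79*¼ = -79/4 ≈ -19.750)
(f + 113)*O(-7, 4) = (-79/4 + 113)*0 = (373/4)*0 = 0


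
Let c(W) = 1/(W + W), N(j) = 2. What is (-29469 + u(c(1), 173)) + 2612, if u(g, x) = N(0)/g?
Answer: -26853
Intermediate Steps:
c(W) = 1/(2*W)
u(g, x) = 2/g
(-29469 + u(c(1), 173)) + 2612 = (-29469 + 2/(((1/2)/1))) + 2612 = (-29469 + 2/(((1/2)*1))) + 2612 = (-29469 + 2/(1/2)) + 2612 = (-29469 + 2*2) + 2612 = (-29469 + 4) + 2612 = -29465 + 2612 = -26853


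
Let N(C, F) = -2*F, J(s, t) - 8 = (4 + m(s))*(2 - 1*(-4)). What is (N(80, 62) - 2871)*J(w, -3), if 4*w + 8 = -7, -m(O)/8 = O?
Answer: -634940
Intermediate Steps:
m(O) = -8*O
w = -15/4 (w = -2 + (¼)*(-7) = -2 - 7/4 = -15/4 ≈ -3.7500)
J(s, t) = 32 - 48*s (J(s, t) = 8 + (4 - 8*s)*(2 - 1*(-4)) = 8 + (4 - 8*s)*(2 + 4) = 8 + (4 - 8*s)*6 = 8 + (24 - 48*s) = 32 - 48*s)
(N(80, 62) - 2871)*J(w, -3) = (-2*62 - 2871)*(32 - 48*(-15/4)) = (-124 - 2871)*(32 + 180) = -2995*212 = -634940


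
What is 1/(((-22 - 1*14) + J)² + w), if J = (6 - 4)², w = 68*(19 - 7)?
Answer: 1/1840 ≈ 0.00054348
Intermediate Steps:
w = 816 (w = 68*12 = 816)
J = 4 (J = 2² = 4)
1/(((-22 - 1*14) + J)² + w) = 1/(((-22 - 1*14) + 4)² + 816) = 1/(((-22 - 14) + 4)² + 816) = 1/((-36 + 4)² + 816) = 1/((-32)² + 816) = 1/(1024 + 816) = 1/1840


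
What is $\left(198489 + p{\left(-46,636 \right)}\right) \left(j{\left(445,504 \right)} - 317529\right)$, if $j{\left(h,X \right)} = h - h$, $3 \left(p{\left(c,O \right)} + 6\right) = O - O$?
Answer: $-63024108507$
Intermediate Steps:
$p{\left(c,O \right)} = -6$ ($p{\left(c,O \right)} = -6 + \frac{O - O}{3} = -6 + \frac{1}{3} \cdot 0 = -6 + 0 = -6$)
$j{\left(h,X \right)} = 0$
$\left(198489 + p{\left(-46,636 \right)}\right) \left(j{\left(445,504 \right)} - 317529\right) = \left(198489 - 6\right) \left(0 - 317529\right) = 198483 \left(-317529\right) = -63024108507$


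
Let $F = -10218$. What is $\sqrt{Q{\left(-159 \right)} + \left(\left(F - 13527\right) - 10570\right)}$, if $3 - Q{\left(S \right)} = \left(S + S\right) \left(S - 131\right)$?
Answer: $2 i \sqrt{31633} \approx 355.71 i$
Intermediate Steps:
$Q{\left(S \right)} = 3 - 2 S \left(-131 + S\right)$ ($Q{\left(S \right)} = 3 - \left(S + S\right) \left(S - 131\right) = 3 - 2 S \left(-131 + S\right)$)
$\sqrt{Q{\left(-159 \right)} + \left(\left(F - 13527\right) - 10570\right)} = \sqrt{\left(3 - 2 \left(-159\right)^{2} + 262 \left(-159\right)\right) - 34315} = \sqrt{\left(3 - 50562 - 41658\right) - 34315} = \sqrt{-92217 - 34315} = \sqrt{-126532} = 2 i \sqrt{31633}$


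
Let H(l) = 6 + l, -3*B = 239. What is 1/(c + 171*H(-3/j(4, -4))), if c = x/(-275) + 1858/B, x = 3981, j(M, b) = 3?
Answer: 65725/53710566 ≈ 0.0012237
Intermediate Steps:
B = -239/3 (B = -⅓*239 = -239/3 ≈ -79.667)
c = -2484309/65725 (c = 3981/(-275) + 1858/(-239/3) = 3981*(-1/275) + 1858*(-3/239) = -3981/275 - 5574/239 = -2484309/65725 ≈ -37.799)
1/(c + 171*H(-3/j(4, -4))) = 1/(-2484309/65725 + 171*(6 - 3/3)) = 1/(-2484309/65725 + 171*(6 - 3*⅓)) = 1/(-2484309/65725 + 171*(6 - 1)) = 1/(-2484309/65725 + 171*5) = 1/(-2484309/65725 + 855) = 1/(53710566/65725) = 65725/53710566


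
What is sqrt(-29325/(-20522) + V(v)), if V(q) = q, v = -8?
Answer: I*sqrt(2767412222)/20522 ≈ 2.5634*I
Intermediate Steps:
sqrt(-29325/(-20522) + V(v)) = sqrt(-29325/(-20522) - 8) = sqrt(-29325*(-1/20522) - 8) = sqrt(29325/20522 - 8) = sqrt(-134851/20522) = I*sqrt(2767412222)/20522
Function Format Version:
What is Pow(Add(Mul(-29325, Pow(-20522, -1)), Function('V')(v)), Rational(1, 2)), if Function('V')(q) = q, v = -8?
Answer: Mul(Rational(1, 20522), I, Pow(2767412222, Rational(1, 2))) ≈ Mul(2.5634, I)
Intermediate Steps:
Pow(Add(Mul(-29325, Pow(-20522, -1)), Function('V')(v)), Rational(1, 2)) = Pow(Add(Mul(-29325, Pow(-20522, -1)), -8), Rational(1, 2)) = Pow(Add(Mul(-29325, Rational(-1, 20522)), -8), Rational(1, 2)) = Pow(Add(Rational(29325, 20522), -8), Rational(1, 2)) = Pow(Rational(-134851, 20522), Rational(1, 2)) = Mul(Rational(1, 20522), I, Pow(2767412222, Rational(1, 2)))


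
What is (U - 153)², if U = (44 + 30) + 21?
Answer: 3364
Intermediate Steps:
U = 95 (U = 74 + 21 = 95)
(U - 153)² = (95 - 153)² = (-58)² = 3364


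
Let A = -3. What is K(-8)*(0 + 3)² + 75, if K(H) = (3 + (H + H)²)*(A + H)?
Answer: -25566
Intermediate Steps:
K(H) = (-3 + H)*(3 + 4*H²) (K(H) = (3 + (H + H)²)*(-3 + H) = (3 + (2*H)²)*(-3 + H) = (3 + 4*H²)*(-3 + H) = (-3 + H)*(3 + 4*H²))
K(-8)*(0 + 3)² + 75 = (-9 - 12*(-8)² + 3*(-8) + 4*(-8)³)*(0 + 3)² + 75 = (-9 - 12*64 - 24 + 4*(-512))*3² + 75 = (-9 - 768 - 24 - 2048)*9 + 75 = -2849*9 + 75 = -25641 + 75 = -25566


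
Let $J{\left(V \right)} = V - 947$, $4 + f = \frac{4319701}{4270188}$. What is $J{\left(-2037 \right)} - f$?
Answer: $- \frac{12729479941}{4270188} \approx -2981.0$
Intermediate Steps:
$f = - \frac{12761051}{4270188}$ ($f = -4 + \frac{4319701}{4270188} = - \frac{12761051}{4270188} \approx -2.9884$)
$J{\left(V \right)} = -947 + V$
$J{\left(-2037 \right)} - f = \left(-947 - 2037\right) - - \frac{12761051}{4270188} = -2984 + \frac{12761051}{4270188} = - \frac{12729479941}{4270188}$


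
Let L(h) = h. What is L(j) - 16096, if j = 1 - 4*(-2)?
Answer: -16087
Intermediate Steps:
j = 9 (j = 1 + 8 = 9)
L(j) - 16096 = 9 - 16096 = -16087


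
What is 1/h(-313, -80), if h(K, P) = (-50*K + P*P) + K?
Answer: 1/21737 ≈ 4.6004e-5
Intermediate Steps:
h(K, P) = P² - 49*K (h(K, P) = (-50*K + P²) + K = (P² - 50*K) + K = P² - 49*K)
1/h(-313, -80) = 1/((-80)² - 49*(-313)) = 1/(6400 + 15337) = 1/21737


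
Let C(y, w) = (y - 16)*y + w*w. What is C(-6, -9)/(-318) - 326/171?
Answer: -46697/18126 ≈ -2.5762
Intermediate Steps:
C(y, w) = w**2 + y*(-16 + y) (C(y, w) = (-16 + y)*y + w**2 = y*(-16 + y) + w**2 = w**2 + y*(-16 + y))
C(-6, -9)/(-318) - 326/171 = ((-9)**2 + (-6)**2 - 16*(-6))/(-318) - 326/171 = (81 + 36 + 96)*(-1/318) - 326*1/171 = 213*(-1/318) - 326/171 = -71/106 - 326/171 = -46697/18126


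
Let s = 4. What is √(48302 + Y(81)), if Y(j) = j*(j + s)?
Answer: √55187 ≈ 234.92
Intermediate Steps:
Y(j) = j*(4 + j) (Y(j) = j*(j + 4) = j*(4 + j))
√(48302 + Y(81)) = √(48302 + 81*(4 + 81)) = √(48302 + 81*85) = √(48302 + 6885) = √55187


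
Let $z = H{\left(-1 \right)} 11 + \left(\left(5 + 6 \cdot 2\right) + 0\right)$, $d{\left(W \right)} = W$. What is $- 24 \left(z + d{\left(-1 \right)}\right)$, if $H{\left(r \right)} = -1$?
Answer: $-120$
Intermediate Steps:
$z = 6$ ($z = \left(-1\right) 11 + \left(\left(5 + 6 \cdot 2\right) + 0\right) = -11 + \left(\left(5 + 12\right) + 0\right) = -11 + \left(17 + 0\right) = -11 + 17 = 6$)
$- 24 \left(z + d{\left(-1 \right)}\right) = - 24 \left(6 - 1\right) = \left(-24\right) 5 = -120$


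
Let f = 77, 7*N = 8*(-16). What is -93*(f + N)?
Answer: -38223/7 ≈ -5460.4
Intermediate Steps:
N = -128/7 (N = (8*(-16))/7 = (⅐)*(-128) = -128/7 ≈ -18.286)
-93*(f + N) = -93*(77 - 128/7) = -93*411/7 = -38223/7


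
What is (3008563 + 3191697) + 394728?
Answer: 6594988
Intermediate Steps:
(3008563 + 3191697) + 394728 = 6200260 + 394728 = 6594988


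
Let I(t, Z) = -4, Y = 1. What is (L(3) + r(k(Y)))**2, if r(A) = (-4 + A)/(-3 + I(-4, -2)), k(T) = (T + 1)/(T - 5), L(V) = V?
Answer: 2601/196 ≈ 13.270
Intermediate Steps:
k(T) = (1 + T)/(-5 + T)
r(A) = 4/7 - A/7 (r(A) = (-4 + A)/(-3 - 4) = (-4 + A)/(-7) = (-4 + A)*(-1/7) = 4/7 - A/7)
(L(3) + r(k(Y)))**2 = (3 + (4/7 - (1 + 1)/(7*(-5 + 1))))**2 = (3 + (4/7 - 2/(7*(-4))))**2 = (3 + (4/7 - (-1)*2/28))**2 = (3 + (4/7 - 1/7*(-1/2)))**2 = (3 + (4/7 + 1/14))**2 = (3 + 9/14)**2 = (51/14)**2 = 2601/196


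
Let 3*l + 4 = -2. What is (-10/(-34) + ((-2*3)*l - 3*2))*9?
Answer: 963/17 ≈ 56.647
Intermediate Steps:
l = -2 (l = -4/3 + (1/3)*(-2) = -4/3 - 2/3 = -2)
(-10/(-34) + ((-2*3)*l - 3*2))*9 = (-10/(-34) + (-2*3*(-2) - 3*2))*9 = (-10*(-1/34) + (-6*(-2) - 6))*9 = (5/17 + (12 - 6))*9 = (5/17 + 6)*9 = (107/17)*9 = 963/17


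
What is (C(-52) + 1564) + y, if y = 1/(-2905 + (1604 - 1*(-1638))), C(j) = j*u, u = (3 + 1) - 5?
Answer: 544593/337 ≈ 1616.0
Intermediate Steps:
u = -1 (u = 4 - 5 = -1)
C(j) = -j (C(j) = j*(-1) = -j)
y = 1/337 (y = 1/(-2905 + (1604 + 1638)) = 1/(-2905 + 3242) = 1/337 ≈ 0.0029674)
(C(-52) + 1564) + y = (-1*(-52) + 1564) + 1/337 = (52 + 1564) + 1/337 = 1616 + 1/337 = 544593/337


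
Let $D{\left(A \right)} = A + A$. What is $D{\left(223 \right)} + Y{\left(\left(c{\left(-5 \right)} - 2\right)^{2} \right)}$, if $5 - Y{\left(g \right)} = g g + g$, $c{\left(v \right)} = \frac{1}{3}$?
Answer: $\frac{35681}{81} \approx 440.51$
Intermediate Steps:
$D{\left(A \right)} = 2 A$
$c{\left(v \right)} = \frac{1}{3}$
$Y{\left(g \right)} = 5 - g - g^{2}$ ($Y{\left(g \right)} = 5 - \left(g g + g\right) = 5 - \left(g^{2} + g\right) = 5 - \left(g + g^{2}\right) = 5 - g - g^{2}$)
$D{\left(223 \right)} + Y{\left(\left(c{\left(-5 \right)} - 2\right)^{2} \right)} = 2 \cdot 223 - \left(-5 + \left(\left(\frac{1}{3} - 2\right)^{2}\right)^{2} + \left(\frac{1}{3} - 2\right)^{2}\right) = 446 - \left(- \frac{20}{9} + \left(\left(- \frac{5}{3}\right)^{2}\right)^{2}\right) = 446 - \frac{445}{81} = \frac{35681}{81}$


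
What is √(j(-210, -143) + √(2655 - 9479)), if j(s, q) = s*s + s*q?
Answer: √(74130 + 2*I*√1706) ≈ 272.27 + 0.152*I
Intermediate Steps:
j(s, q) = s² + q*s
√(j(-210, -143) + √(2655 - 9479)) = √(-210*(-143 - 210) + √(2655 - 9479)) = √(-210*(-353) + √(-6824)) = √(74130 + 2*I*√1706)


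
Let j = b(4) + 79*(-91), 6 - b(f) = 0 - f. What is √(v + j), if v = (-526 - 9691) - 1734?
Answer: I*√19130 ≈ 138.31*I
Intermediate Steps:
b(f) = 6 + f (b(f) = 6 - (0 - f) = 6 - (-1)*f = 6 + f)
v = -11951 (v = -10217 - 1734 = -11951)
j = -7179 (j = (6 + 4) + 79*(-91) = 10 - 7189 = -7179)
√(v + j) = √(-11951 - 7179) = √(-19130) = I*√19130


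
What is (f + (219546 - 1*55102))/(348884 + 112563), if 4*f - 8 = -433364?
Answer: 8015/65921 ≈ 0.12158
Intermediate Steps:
f = -108339 (f = 2 + (¼)*(-433364) = 2 - 108341 = -108339)
(f + (219546 - 1*55102))/(348884 + 112563) = (-108339 + (219546 - 1*55102))/(348884 + 112563) = (-108339 + (219546 - 55102))/461447 = (-108339 + 164444)*(1/461447) = 56105*(1/461447) = 8015/65921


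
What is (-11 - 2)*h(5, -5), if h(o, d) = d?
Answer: 65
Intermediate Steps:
(-11 - 2)*h(5, -5) = (-11 - 2)*(-5) = -13*(-5) = 65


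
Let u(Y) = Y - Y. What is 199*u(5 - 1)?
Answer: 0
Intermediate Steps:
u(Y) = 0
199*u(5 - 1) = 199*0 = 0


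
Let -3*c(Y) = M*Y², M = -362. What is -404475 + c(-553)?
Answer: 109489433/3 ≈ 3.6496e+7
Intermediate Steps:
c(Y) = 362*Y²/3 (c(Y) = -(-362)*Y²/3 = 362*Y²/3)
-404475 + c(-553) = -404475 + (362/3)*(-553)² = -404475 + (362/3)*305809 = -404475 + 110702858/3 = 109489433/3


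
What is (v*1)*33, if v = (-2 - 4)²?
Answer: 1188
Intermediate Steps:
v = 36 (v = (-6)² = 36)
(v*1)*33 = (36*1)*33 = 36*33 = 1188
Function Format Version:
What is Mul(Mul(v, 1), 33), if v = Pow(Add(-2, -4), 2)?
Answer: 1188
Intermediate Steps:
v = 36 (v = Pow(-6, 2) = 36)
Mul(Mul(v, 1), 33) = Mul(Mul(36, 1), 33) = Mul(36, 33) = 1188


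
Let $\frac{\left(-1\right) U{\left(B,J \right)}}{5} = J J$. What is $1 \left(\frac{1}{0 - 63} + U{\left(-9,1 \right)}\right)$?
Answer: $- \frac{316}{63} \approx -5.0159$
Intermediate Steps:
$U{\left(B,J \right)} = - 5 J^{2}$ ($U{\left(B,J \right)} = - 5 J J = - 5 J^{2}$)
$1 \left(\frac{1}{0 - 63} + U{\left(-9,1 \right)}\right) = 1 \left(\frac{1}{0 - 63} - 5 \cdot 1^{2}\right) = 1 \left(\frac{1}{-63} - 5\right) = 1 \left(- \frac{1}{63} - 5\right) = 1 \left(- \frac{316}{63}\right) = - \frac{316}{63}$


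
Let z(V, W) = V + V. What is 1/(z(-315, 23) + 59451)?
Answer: 1/58821 ≈ 1.7001e-5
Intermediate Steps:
z(V, W) = 2*V
1/(z(-315, 23) + 59451) = 1/(2*(-315) + 59451) = 1/(-630 + 59451) = 1/58821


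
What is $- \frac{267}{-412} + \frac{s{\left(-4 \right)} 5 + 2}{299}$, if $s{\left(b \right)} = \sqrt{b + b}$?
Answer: $\frac{80657}{123188} + \frac{10 i \sqrt{2}}{299} \approx 0.65475 + 0.047298 i$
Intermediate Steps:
$s{\left(b \right)} = \sqrt{2} \sqrt{b}$ ($s{\left(b \right)} = \sqrt{2 b} = \sqrt{2} \sqrt{b}$)
$- \frac{267}{-412} + \frac{s{\left(-4 \right)} 5 + 2}{299} = - \frac{267}{-412} + \frac{\sqrt{2} \sqrt{-4} \cdot 5 + 2}{299} = \left(-267\right) \left(- \frac{1}{412}\right) + \left(\sqrt{2} \cdot 2 i 5 + 2\right) \frac{1}{299} = \frac{267}{412} + \left(2 i \sqrt{2} \cdot 5 + 2\right) \frac{1}{299} = \frac{267}{412} + \left(10 i \sqrt{2} + 2\right) \frac{1}{299} = \frac{267}{412} + \left(2 + 10 i \sqrt{2}\right) \frac{1}{299} = \frac{267}{412} + \left(\frac{2}{299} + \frac{10 i \sqrt{2}}{299}\right) = \frac{80657}{123188} + \frac{10 i \sqrt{2}}{299}$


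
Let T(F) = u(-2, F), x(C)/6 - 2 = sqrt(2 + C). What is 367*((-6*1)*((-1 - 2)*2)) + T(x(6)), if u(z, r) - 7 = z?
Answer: 13217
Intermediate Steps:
x(C) = 12 + 6*sqrt(2 + C)
u(z, r) = 7 + z
T(F) = 5 (T(F) = 7 - 2 = 5)
367*((-6*1)*((-1 - 2)*2)) + T(x(6)) = 367*((-6*1)*((-1 - 2)*2)) + 5 = 367*(-(-18)*2) + 5 = 367*(-6*(-6)) + 5 = 367*36 + 5 = 13212 + 5 = 13217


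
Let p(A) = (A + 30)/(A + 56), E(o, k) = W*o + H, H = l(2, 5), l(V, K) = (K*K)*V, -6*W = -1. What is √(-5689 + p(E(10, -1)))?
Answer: I*√593448546/323 ≈ 75.42*I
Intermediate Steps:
W = ⅙ (W = -⅙*(-1) = ⅙ ≈ 0.16667)
l(V, K) = V*K² (l(V, K) = K²*V = V*K²)
H = 50 (H = 2*5² = 2*25 = 50)
E(o, k) = 50 + o/6 (E(o, k) = o/6 + 50 = 50 + o/6)
p(A) = (30 + A)/(56 + A)
√(-5689 + p(E(10, -1))) = √(-5689 + (30 + (50 + (⅙)*10))/(56 + (50 + (⅙)*10))) = √(-5689 + (30 + (50 + 5/3))/(56 + (50 + 5/3))) = √(-5689 + (30 + 155/3)/(56 + 155/3)) = √(-5689 + (245/3)/(323/3)) = √(-5689 + (3/323)*(245/3)) = √(-5689 + 245/323) = √(-1837302/323) = I*√593448546/323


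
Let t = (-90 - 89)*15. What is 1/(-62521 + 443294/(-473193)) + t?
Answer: -2739157655772/1020170443 ≈ -2685.0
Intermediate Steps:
t = -2685 (t = -179*15 = -2685)
1/(-62521 + 443294/(-473193)) + t = 1/(-62521 + 443294/(-473193)) - 2685 = 1/(-62521 + 443294*(-1/473193)) - 2685 = 1/(-62521 - 15286/16317) - 2685 = 1/(-1020170443/16317) - 2685 = -16317/1020170443 - 2685 = -2739157655772/1020170443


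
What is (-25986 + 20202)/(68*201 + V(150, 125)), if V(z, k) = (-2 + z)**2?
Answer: -1446/8893 ≈ -0.16260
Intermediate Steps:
(-25986 + 20202)/(68*201 + V(150, 125)) = (-25986 + 20202)/(68*201 + (-2 + 150)**2) = -5784/(13668 + 148**2) = -5784/(13668 + 21904) = -5784/35572 = -5784*1/35572 = -1446/8893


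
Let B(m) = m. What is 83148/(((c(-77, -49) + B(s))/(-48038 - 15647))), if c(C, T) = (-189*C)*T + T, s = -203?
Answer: 10444340/1407 ≈ 7423.1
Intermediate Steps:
c(C, T) = T - 189*C*T (c(C, T) = -189*C*T + T = T - 189*C*T)
83148/(((c(-77, -49) + B(s))/(-48038 - 15647))) = 83148/(((-49*(1 - 189*(-77)) - 203)/(-48038 - 15647))) = 83148/(((-49*(1 + 14553) - 203)/(-63685))) = 83148/(((-49*14554 - 203)*(-1/63685))) = 83148/(((-713146 - 203)*(-1/63685))) = 83148/((-713349*(-1/63685))) = 83148/(713349/63685) = 83148*(63685/713349) = 10444340/1407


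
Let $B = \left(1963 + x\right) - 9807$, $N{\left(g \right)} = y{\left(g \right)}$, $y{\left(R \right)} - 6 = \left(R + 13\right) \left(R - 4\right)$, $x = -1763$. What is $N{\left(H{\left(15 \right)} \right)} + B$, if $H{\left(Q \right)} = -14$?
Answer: $-9583$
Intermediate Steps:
$y{\left(R \right)} = 6 + \left(-4 + R\right) \left(13 + R\right)$ ($y{\left(R \right)} = 6 + \left(R + 13\right) \left(R - 4\right) = 6 + \left(13 + R\right) \left(-4 + R\right) = 6 + \left(-4 + R\right) \left(13 + R\right)$)
$N{\left(g \right)} = -46 + g^{2} + 9 g$
$B = -9607$ ($B = \left(1963 - 1763\right) - 9807 = 200 - 9807 = -9607$)
$N{\left(H{\left(15 \right)} \right)} + B = \left(-46 + \left(-14\right)^{2} + 9 \left(-14\right)\right) - 9607 = \left(-46 + 196 - 126\right) - 9607 = 24 - 9607 = -9583$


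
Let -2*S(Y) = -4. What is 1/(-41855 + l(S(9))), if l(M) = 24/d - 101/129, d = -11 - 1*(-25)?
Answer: -903/37794224 ≈ -2.3893e-5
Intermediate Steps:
S(Y) = 2 (S(Y) = -1/2*(-4) = 2)
d = 14 (d = -11 + 25 = 14)
l(M) = 841/903 (l(M) = 24/14 - 101/129 = 24*(1/14) - 101*1/129 = 12/7 - 101/129 = 841/903)
1/(-41855 + l(S(9))) = 1/(-41855 + 841/903) = 1/(-37794224/903) = -903/37794224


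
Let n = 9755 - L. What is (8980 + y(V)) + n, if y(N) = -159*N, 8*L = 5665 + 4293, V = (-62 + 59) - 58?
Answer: 108757/4 ≈ 27189.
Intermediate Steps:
V = -61 (V = -3 - 58 = -61)
L = 4979/4 (L = (5665 + 4293)/8 = (⅛)*9958 = 4979/4 ≈ 1244.8)
n = 34041/4 (n = 9755 - 1*4979/4 = 9755 - 4979/4 = 34041/4 ≈ 8510.3)
(8980 + y(V)) + n = (8980 - 159*(-61)) + 34041/4 = (8980 + 9699) + 34041/4 = 18679 + 34041/4 = 108757/4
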